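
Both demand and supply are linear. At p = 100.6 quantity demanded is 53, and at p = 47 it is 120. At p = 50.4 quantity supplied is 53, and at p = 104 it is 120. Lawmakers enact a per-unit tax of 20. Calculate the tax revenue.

1437.50

Demand slope = (47 − 100.6)/(120 − 53) = −0.8, so p = 143 − 0.8q.
Supply slope = (104 − 50.4)/(120 − 53) = 0.8, so p = 8 + 0.8q.
Competitive equilibrium: 143 − 0.8q = 8 + 0.8q → q* = 84.375, p* = 75.5.
With the tax, the buyer price exceeds the seller price by 20: (143 − 0.8q) − (8 + 0.8q) = 20 → q' = 71.875.
Tax revenue = 20 × 71.875 = 1437.50.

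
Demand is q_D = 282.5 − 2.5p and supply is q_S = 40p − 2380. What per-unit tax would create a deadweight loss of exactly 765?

25.5

In inverse form: demand p = 113 − 0.4q, supply p = 59.5 + 0.025q.
Competitive equilibrium: 113 − 0.4q = 59.5 + 0.025q → q* = 125.8824, p* = 62.6471.
A tax t gives Δq = t/0.425 and wedge t, so DWL = t²/0.85.
t²/0.85 = 765 → t² = 650.25 → t = 25.5.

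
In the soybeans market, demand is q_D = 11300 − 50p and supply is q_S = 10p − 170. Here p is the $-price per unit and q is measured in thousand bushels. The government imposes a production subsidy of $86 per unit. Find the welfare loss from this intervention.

In inverse form: demand p = 226 − 0.02q, supply p = 17 + 0.1q.
Competitive equilibrium: 226 − 0.02q = 17 + 0.1q → q* = 1741.66667, p* = 191.16667.
The subsidy lowers effective supply by 86: p = 0.1q − 69.
New quantity: 226 − 0.02q = 0.1q − 69 → q' = 2458.33333.
Overproduction Δq = 2458.33333 − 1741.66667 = 716.66666; wedge = subsidy = 86.
DWL = ½ × 716.66666 × 86 = $30816.67 thousand.

$30816.67 thousand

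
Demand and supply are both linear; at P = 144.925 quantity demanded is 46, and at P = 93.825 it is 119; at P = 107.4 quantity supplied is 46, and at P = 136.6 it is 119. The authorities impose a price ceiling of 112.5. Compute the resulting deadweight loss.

251.02

Demand slope = (93.825 − 144.925)/(119 − 46) = −0.7, so P = 177.125 − 0.7Q.
Supply slope = (136.6 − 107.4)/(119 − 46) = 0.4, so P = 89 + 0.4Q.
Competitive equilibrium: 177.125 − 0.7Q = 89 + 0.4Q → Q* = 80.1136, P* = 121.0455.
At the ceiling P = 112.5, quantity supplied = (112.5 − 89)/0.4 = 58.75.
Willingness to pay at Q' = 58.75: 177.125 − 0.7·58.75 = 136.
ΔQ = 80.1136 − 58.75 = 21.3636; wedge = 136 − 112.5 = 23.5.
The triangle = ½ × 21.3636 × 23.5 = 251.02.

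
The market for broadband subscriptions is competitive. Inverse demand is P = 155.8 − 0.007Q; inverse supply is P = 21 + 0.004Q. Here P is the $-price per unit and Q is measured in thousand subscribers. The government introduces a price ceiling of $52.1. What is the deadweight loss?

Competitive equilibrium: 155.8 − 0.007Q = 21 + 0.004Q → Q* = 12254.5455, P* = 70.0182.
At the ceiling P = 52.1, quantity supplied = (52.1 − 21)/0.004 = 7775.
Willingness to pay at Q' = 7775: 155.8 − 0.007·7775 = 101.375.
ΔQ = 12254.5455 − 7775 = 4479.5455; wedge = 101.375 − 52.1 = 49.275.
Deadweight loss = ½ × 4479.5455 × 49.275 = $110364.80 thousand.

$110364.80 thousand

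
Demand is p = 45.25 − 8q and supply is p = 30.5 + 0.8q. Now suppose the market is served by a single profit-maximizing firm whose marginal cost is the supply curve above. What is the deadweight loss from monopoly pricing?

2.80

Competitive equilibrium: 45.25 − 8q = 30.5 + 0.8q → q* = 1.6761, p* = 31.8409.
Marginal revenue: MR = 45.25 − 16q. Set MR = MC: 45.25 − 16q = 30.5 + 0.8q → q_m = 0.878.
Price p_m = 45.25 − 8·0.878 = 38.226; MC(q_m) = 30.5 + 0.8·0.878 = 31.2024.
Competitive q* = 1.6761, so Δq = 0.7981; wedge = 38.226 − 31.2024 = 7.0236.
Welfare loss = ½ × 0.7981 × 7.0236 = 2.80.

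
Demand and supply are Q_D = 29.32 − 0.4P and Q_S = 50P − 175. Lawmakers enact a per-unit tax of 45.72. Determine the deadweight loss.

In inverse form: demand P = 73.3 − 2.5Q, supply P = 3.5 + 0.02Q.
Competitive equilibrium: 73.3 − 2.5Q = 3.5 + 0.02Q → Q* = 27.69841, P* = 4.05397.
With the tax, the buyer price exceeds the seller price by 45.72: (73.3 − 2.5Q) − (3.5 + 0.02Q) = 45.72 → Q' = 9.55556.
ΔQ = 27.69841 − 9.55556 = 18.14285; the wedge equals the tax, 45.72.
Deadweight loss = ½ × 18.14285 × 45.72 = 414.75.

414.75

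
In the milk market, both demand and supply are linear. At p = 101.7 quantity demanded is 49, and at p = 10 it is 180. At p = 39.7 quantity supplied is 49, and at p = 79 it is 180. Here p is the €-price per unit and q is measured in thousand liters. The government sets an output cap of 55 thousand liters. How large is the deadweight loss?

€1568 thousand

Demand slope = (10 − 101.7)/(180 − 49) = −0.7, so p = 136 − 0.7q.
Supply slope = (79 − 39.7)/(180 − 49) = 0.3, so p = 25 + 0.3q.
Competitive equilibrium: 136 − 0.7q = 25 + 0.3q → q* = 111, p* = 58.3.
At q = 55: demand price = 136 − 0.7·55 = 97.5; supply price = 25 + 0.3·55 = 41.5.
Δq = 111 − 55 = 56; wedge = 97.5 − 41.5 = 56.
Welfare loss = ½ × 56 × 56 = €1568 thousand.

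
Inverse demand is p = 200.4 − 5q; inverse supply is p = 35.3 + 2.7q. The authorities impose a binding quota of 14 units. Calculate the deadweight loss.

213.20

Competitive equilibrium: 200.4 − 5q = 35.3 + 2.7q → q* = 21.4416, p* = 93.1922.
At q = 14: demand price = 200.4 − 5·14 = 130.4; supply price = 35.3 + 2.7·14 = 73.1.
Δq = 21.4416 − 14 = 7.4416; wedge = 130.4 − 73.1 = 57.3.
DWL = ½ × 7.4416 × 57.3 = 213.20.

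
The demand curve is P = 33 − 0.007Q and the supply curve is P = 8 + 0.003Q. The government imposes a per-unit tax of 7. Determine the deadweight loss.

Competitive equilibrium: 33 − 0.007Q = 8 + 0.003Q → Q* = 2500, P* = 15.5.
With the tax, the buyer price exceeds the seller price by 7: (33 − 0.007Q) − (8 + 0.003Q) = 7 → Q' = 1800.
ΔQ = 2500 − 1800 = 700; the wedge equals the tax, 7.
Welfare loss = ½ × 700 × 7 = 2450.

2450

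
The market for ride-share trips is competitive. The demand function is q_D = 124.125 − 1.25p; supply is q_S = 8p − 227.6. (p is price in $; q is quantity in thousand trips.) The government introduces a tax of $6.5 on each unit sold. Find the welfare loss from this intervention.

In inverse form: demand p = 99.3 − 0.8q, supply p = 28.45 + 0.125q.
Competitive equilibrium: 99.3 − 0.8q = 28.45 + 0.125q → q* = 76.5946, p* = 38.0243.
With the tax, the buyer price exceeds the seller price by 6.5: (99.3 − 0.8q) − (28.45 + 0.125q) = 6.5 → q' = 69.5676.
Δq = 76.5946 − 69.5676 = 7.027; the wedge equals the tax, 6.5.
Welfare loss = ½ × 7.027 × 6.5 = $22.84 thousand.

$22.84 thousand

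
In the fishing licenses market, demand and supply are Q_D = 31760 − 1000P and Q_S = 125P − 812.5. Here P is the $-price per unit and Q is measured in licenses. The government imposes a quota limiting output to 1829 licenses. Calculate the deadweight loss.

In inverse form: demand P = 31.76 − 0.001Q, supply P = 6.5 + 0.008Q.
Competitive equilibrium: 31.76 − 0.001Q = 6.5 + 0.008Q → Q* = 2806.6667, P* = 28.9533.
At Q = 1829: demand price = 31.76 − 0.001·1829 = 29.931; supply price = 6.5 + 0.008·1829 = 21.132.
ΔQ = 2806.6667 − 1829 = 977.6667; wedge = 29.931 − 21.132 = 8.799.
Deadweight loss = ½ × 977.6667 × 8.799 = $4301.24.

$4301.24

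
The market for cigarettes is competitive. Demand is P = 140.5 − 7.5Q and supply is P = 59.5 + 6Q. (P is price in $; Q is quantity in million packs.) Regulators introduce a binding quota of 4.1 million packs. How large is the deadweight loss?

Competitive equilibrium: 140.5 − 7.5Q = 59.5 + 6Q → Q* = 6, P* = 95.5.
At Q = 4.1: demand price = 140.5 − 7.5·4.1 = 109.75; supply price = 59.5 + 6·4.1 = 84.1.
ΔQ = 6 − 4.1 = 1.9; wedge = 109.75 − 84.1 = 25.65.
DWL = ½ × 1.9 × 25.65 = $24.37 million.

$24.37 million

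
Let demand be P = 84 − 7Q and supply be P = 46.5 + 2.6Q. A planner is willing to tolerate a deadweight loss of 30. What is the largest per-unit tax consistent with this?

24

Competitive equilibrium: 84 − 7Q = 46.5 + 2.6Q → Q* = 3.9063, P* = 56.6563.
A tax t gives ΔQ = t/9.6 and wedge t, so DWL = t²/19.2.
t²/19.2 = 30 → t² = 576 → t = 24.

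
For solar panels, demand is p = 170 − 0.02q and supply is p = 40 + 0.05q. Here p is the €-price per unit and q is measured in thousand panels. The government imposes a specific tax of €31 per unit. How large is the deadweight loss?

€6864.29 thousand

Competitive equilibrium: 170 − 0.02q = 40 + 0.05q → q* = 1857.1429, p* = 132.8571.
With the tax, the buyer price exceeds the seller price by 31: (170 − 0.02q) − (40 + 0.05q) = 31 → q' = 1414.2857.
Δq = 1857.1429 − 1414.2857 = 442.8572; the wedge equals the tax, 31.
Welfare loss = ½ × 442.8572 × 31 = €6864.29 thousand.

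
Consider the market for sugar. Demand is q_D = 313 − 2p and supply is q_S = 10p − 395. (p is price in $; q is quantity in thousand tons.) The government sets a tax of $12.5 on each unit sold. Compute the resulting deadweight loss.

In inverse form: demand p = 156.5 − 0.5q, supply p = 39.5 + 0.1q.
Competitive equilibrium: 156.5 − 0.5q = 39.5 + 0.1q → q* = 195, p* = 59.
With the tax, the buyer price exceeds the seller price by 12.5: (156.5 − 0.5q) − (39.5 + 0.1q) = 12.5 → q' = 174.1667.
Δq = 195 − 174.1667 = 20.8333; the wedge equals the tax, 12.5.
Welfare loss = ½ × 20.8333 × 12.5 = $130.21 thousand.

$130.21 thousand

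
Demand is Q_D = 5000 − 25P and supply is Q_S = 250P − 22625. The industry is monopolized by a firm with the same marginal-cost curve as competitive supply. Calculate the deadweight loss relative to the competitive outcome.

30896.34

In inverse form: demand P = 200 − 0.04Q, supply P = 90.5 + 0.004Q.
Competitive equilibrium: 200 − 0.04Q = 90.5 + 0.004Q → Q* = 2488.636364, P* = 100.454545.
Marginal revenue: MR = 200 − 0.08Q. Set MR = MC: 200 − 0.08Q = 90.5 + 0.004Q → Q_m = 1303.571429.
Price P_m = 200 − 0.04·1303.571429 = 147.857143; MC(Q_m) = 90.5 + 0.004·1303.571429 = 95.714286.
Competitive Q* = 2488.636364, so ΔQ = 1185.064935; wedge = 147.857143 − 95.714286 = 52.142857.
DWL = ½ × 1185.064935 × 52.142857 = 30896.34.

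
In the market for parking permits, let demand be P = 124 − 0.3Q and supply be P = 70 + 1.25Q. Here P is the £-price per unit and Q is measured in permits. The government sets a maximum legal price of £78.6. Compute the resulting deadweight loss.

Competitive equilibrium: 124 − 0.3Q = 70 + 1.25Q → Q* = 34.8387, P* = 113.5484.
At the ceiling P = 78.6, quantity supplied = (78.6 − 70)/1.25 = 6.88.
Willingness to pay at Q' = 6.88: 124 − 0.3·6.88 = 121.936.
ΔQ = 34.8387 − 6.88 = 27.9587; wedge = 121.936 − 78.6 = 43.336.
Welfare loss = ½ × 27.9587 × 43.336 = £605.81.

£605.81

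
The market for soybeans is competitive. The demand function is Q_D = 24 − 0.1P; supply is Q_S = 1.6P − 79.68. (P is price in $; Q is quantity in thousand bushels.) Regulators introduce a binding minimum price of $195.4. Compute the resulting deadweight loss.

In inverse form: demand P = 240 − 10Q, supply P = 49.8 + 0.625Q.
Competitive equilibrium: 240 − 10Q = 49.8 + 0.625Q → Q* = 17.90118, P* = 60.98824.
At the floor P = 195.4, quantity demanded = (240 − 195.4)/10 = 4.46.
Sellers' marginal cost at Q' = 4.46: 49.8 + 0.625·4.46 = 52.5875.
ΔQ = 17.90118 − 4.46 = 13.44118; wedge = 195.4 − 52.5875 = 142.8125.
Welfare loss = ½ × 13.44118 × 142.8125 = $959.78 thousand.

$959.78 thousand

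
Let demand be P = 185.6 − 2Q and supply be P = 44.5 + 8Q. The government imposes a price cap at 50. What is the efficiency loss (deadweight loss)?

900.82

Competitive equilibrium: 185.6 − 2Q = 44.5 + 8Q → Q* = 14.11, P* = 157.38.
At the ceiling P = 50, quantity supplied = (50 − 44.5)/8 = 0.6875.
Willingness to pay at Q' = 0.6875: 185.6 − 2·0.6875 = 184.225.
ΔQ = 14.11 − 0.6875 = 13.4225; wedge = 184.225 − 50 = 134.225.
The triangle = ½ × 13.4225 × 134.225 = 900.82.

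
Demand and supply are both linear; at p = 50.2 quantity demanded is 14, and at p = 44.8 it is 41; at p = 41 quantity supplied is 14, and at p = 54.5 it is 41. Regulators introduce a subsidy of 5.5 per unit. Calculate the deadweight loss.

Demand slope = (44.8 − 50.2)/(41 − 14) = −0.2, so p = 53 − 0.2q.
Supply slope = (54.5 − 41)/(41 − 14) = 0.5, so p = 34 + 0.5q.
Competitive equilibrium: 53 − 0.2q = 34 + 0.5q → q* = 27.1429, p* = 47.5714.
The subsidy lowers effective supply by 5.5: p = 28.5 + 0.5q.
New quantity: 53 − 0.2q = 28.5 + 0.5q → q' = 35.
Overproduction Δq = 35 − 27.1429 = 7.8571; wedge = subsidy = 5.5.
Welfare loss = ½ × 7.8571 × 5.5 = 21.61.

21.61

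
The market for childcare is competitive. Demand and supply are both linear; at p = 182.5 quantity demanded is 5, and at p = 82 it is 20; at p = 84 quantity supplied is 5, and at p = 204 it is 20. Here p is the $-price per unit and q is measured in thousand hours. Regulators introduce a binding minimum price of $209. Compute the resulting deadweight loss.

$834.58 thousand

Demand slope = (82 − 182.5)/(20 − 5) = −6.7, so p = 216 − 6.7q.
Supply slope = (204 − 84)/(20 − 5) = 8, so p = 44 + 8q.
Competitive equilibrium: 216 − 6.7q = 44 + 8q → q* = 11.7007, p* = 137.6054.
At the floor p = 209, quantity demanded = (216 − 209)/6.7 = 1.0448.
Sellers' marginal cost at q' = 1.0448: 44 + 8·1.0448 = 52.3584.
Δq = 11.7007 − 1.0448 = 10.6559; wedge = 209 − 52.3584 = 156.6416.
Welfare loss = ½ × 10.6559 × 156.6416 = $834.58 thousand.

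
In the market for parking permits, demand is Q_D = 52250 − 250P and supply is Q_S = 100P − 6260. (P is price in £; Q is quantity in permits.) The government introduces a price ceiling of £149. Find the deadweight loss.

In inverse form: demand P = 209 − 0.004Q, supply P = 62.6 + 0.01Q.
Competitive equilibrium: 209 − 0.004Q = 62.6 + 0.01Q → Q* = 10457.1429, P* = 167.1714.
At the ceiling P = 149, quantity supplied = (149 − 62.6)/0.01 = 8640.
Willingness to pay at Q' = 8640: 209 − 0.004·8640 = 174.44.
ΔQ = 10457.1429 − 8640 = 1817.1429; wedge = 174.44 − 149 = 25.44.
Welfare loss = ½ × 1817.1429 × 25.44 = £23114.06.

£23114.06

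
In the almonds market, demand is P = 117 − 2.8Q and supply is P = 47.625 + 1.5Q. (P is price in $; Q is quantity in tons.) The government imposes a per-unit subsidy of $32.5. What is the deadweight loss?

Competitive equilibrium: 117 − 2.8Q = 47.625 + 1.5Q → Q* = 16.1337, P* = 71.8256.
The subsidy lowers effective supply by 32.5: P = 15.125 + 1.5Q.
New quantity: 117 − 2.8Q = 15.125 + 1.5Q → Q' = 23.6919.
Overproduction ΔQ = 23.6919 − 16.1337 = 7.5582; wedge = subsidy = 32.5.
DWL = ½ × 7.5582 × 32.5 = $122.82.

$122.82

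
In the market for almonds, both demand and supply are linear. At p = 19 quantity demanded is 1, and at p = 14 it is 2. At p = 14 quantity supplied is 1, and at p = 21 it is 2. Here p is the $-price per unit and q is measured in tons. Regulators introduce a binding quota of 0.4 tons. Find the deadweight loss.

Demand slope = (14 − 19)/(2 − 1) = −5, so p = 24 − 5q.
Supply slope = (21 − 14)/(2 − 1) = 7, so p = 7 + 7q.
Competitive equilibrium: 24 − 5q = 7 + 7q → q* = 1.4167, p* = 16.9167.
At q = 0.4: demand price = 24 − 5·0.4 = 22; supply price = 7 + 7·0.4 = 9.8.
Δq = 1.4167 − 0.4 = 1.0167; wedge = 22 − 9.8 = 12.2.
Deadweight loss = ½ × 1.0167 × 12.2 = $6.20.

$6.20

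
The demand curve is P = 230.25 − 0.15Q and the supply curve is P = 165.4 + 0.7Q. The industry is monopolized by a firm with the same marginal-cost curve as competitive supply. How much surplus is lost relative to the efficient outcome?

55.66

Competitive equilibrium: 230.25 − 0.15Q = 165.4 + 0.7Q → Q* = 76.2941, P* = 218.8059.
Marginal revenue: MR = 230.25 − 0.3Q. Set MR = MC: 230.25 − 0.3Q = 165.4 + 0.7Q → Q_m = 64.85.
Price P_m = 230.25 − 0.15·64.85 = 220.5225; MC(Q_m) = 165.4 + 0.7·64.85 = 210.795.
Competitive Q* = 76.2941, so ΔQ = 11.4441; wedge = 220.5225 − 210.795 = 9.7275.
Deadweight loss = ½ × 11.4441 × 9.7275 = 55.66.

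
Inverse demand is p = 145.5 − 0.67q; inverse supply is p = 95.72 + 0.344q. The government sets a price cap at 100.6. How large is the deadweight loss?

617.77

Competitive equilibrium: 145.5 − 0.67q = 95.72 + 0.344q → q* = 49.0927, p* = 112.6079.
At the ceiling p = 100.6, quantity supplied = (100.6 − 95.72)/0.344 = 14.186.
Willingness to pay at q' = 14.186: 145.5 − 0.67·14.186 = 135.9954.
Δq = 49.0927 − 14.186 = 34.9067; wedge = 135.9954 − 100.6 = 35.3954.
The triangle = ½ × 34.9067 × 35.3954 = 617.77.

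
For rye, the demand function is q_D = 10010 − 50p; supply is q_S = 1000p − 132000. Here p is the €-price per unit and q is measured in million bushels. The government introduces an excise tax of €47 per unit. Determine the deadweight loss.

€52595.24 million

In inverse form: demand p = 200.2 − 0.02q, supply p = 132 + 0.001q.
Competitive equilibrium: 200.2 − 0.02q = 132 + 0.001q → q* = 3247.619, p* = 135.2476.
With the tax, the buyer price exceeds the seller price by 47: (200.2 − 0.02q) − (132 + 0.001q) = 47 → q' = 1009.5238.
Δq = 3247.619 − 1009.5238 = 2238.0952; the wedge equals the tax, 47.
Welfare loss = ½ × 2238.0952 × 47 = €52595.24 million.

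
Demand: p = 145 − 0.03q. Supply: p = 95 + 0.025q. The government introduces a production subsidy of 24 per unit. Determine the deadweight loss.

Competitive equilibrium: 145 − 0.03q = 95 + 0.025q → q* = 909.0909, p* = 117.7273.
The subsidy lowers effective supply by 24: p = 71 + 0.025q.
New quantity: 145 − 0.03q = 71 + 0.025q → q' = 1345.4545.
Overproduction Δq = 1345.4545 − 909.0909 = 436.3636; wedge = subsidy = 24.
DWL = ½ × 436.3636 × 24 = 5236.36.

5236.36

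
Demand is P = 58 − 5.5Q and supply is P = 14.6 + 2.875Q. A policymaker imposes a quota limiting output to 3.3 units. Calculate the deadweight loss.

14.83

Competitive equilibrium: 58 − 5.5Q = 14.6 + 2.875Q → Q* = 5.1821, P* = 29.4985.
At Q = 3.3: demand price = 58 − 5.5·3.3 = 39.85; supply price = 14.6 + 2.875·3.3 = 24.0875.
ΔQ = 5.1821 − 3.3 = 1.8821; wedge = 39.85 − 24.0875 = 15.7625.
Deadweight loss = ½ × 1.8821 × 15.7625 = 14.83.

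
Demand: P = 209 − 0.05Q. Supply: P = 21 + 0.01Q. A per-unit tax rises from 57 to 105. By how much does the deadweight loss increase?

Competitive equilibrium: 209 − 0.05Q = 21 + 0.01Q → Q* = 3133.3333, P* = 52.3333.
For a per-unit tax t: ΔQ = t/0.06, so DWL = ½·t·(t/0.06) = t²/0.12.
At t = 57: DWL = 27075. At t = 105: DWL = 91875.
Increase = 91875 − 27075 = 64800.

64800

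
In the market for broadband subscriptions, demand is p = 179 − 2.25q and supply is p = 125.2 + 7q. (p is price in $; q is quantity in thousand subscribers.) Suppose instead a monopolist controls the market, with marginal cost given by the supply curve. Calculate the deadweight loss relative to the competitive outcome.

Competitive equilibrium: 179 − 2.25q = 125.2 + 7q → q* = 5.8162, p* = 165.9135.
Marginal revenue: MR = 179 − 4.5q. Set MR = MC: 179 − 4.5q = 125.2 + 7q → q_m = 4.6783.
Price p_m = 179 − 2.25·4.6783 = 168.4738; MC(q_m) = 125.2 + 7·4.6783 = 157.9481.
Competitive q* = 5.8162, so Δq = 1.1379; wedge = 168.4738 − 157.9481 = 10.5257.
Deadweight loss = ½ × 1.1379 × 10.5257 = $5.99 thousand.

$5.99 thousand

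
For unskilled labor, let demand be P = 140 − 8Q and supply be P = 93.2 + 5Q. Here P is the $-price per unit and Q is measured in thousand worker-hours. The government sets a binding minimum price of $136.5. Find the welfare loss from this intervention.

$65.01 thousand

Competitive equilibrium: 140 − 8Q = 93.2 + 5Q → Q* = 3.6, P* = 111.2.
At the floor P = 136.5, quantity demanded = (140 − 136.5)/8 = 0.4375.
Sellers' marginal cost at Q' = 0.4375: 93.2 + 5·0.4375 = 95.3875.
ΔQ = 3.6 − 0.4375 = 3.1625; wedge = 136.5 − 95.3875 = 41.1125.
The triangle = ½ × 3.1625 × 41.1125 = $65.01 thousand.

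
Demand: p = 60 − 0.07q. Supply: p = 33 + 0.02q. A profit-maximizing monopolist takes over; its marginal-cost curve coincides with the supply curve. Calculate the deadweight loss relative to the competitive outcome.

Competitive equilibrium: 60 − 0.07q = 33 + 0.02q → q* = 300, p* = 39.
Marginal revenue: MR = 60 − 0.14q. Set MR = MC: 60 − 0.14q = 33 + 0.02q → q_m = 168.75.
Price p_m = 60 − 0.07·168.75 = 48.1875; MC(q_m) = 33 + 0.02·168.75 = 36.375.
Competitive q* = 300, so Δq = 131.25; wedge = 48.1875 − 36.375 = 11.8125.
DWL = ½ × 131.25 × 11.8125 = 775.20.

775.20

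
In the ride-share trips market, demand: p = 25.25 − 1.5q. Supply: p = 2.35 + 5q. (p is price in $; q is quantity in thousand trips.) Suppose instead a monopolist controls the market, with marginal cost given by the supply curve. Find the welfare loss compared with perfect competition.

Competitive equilibrium: 25.25 − 1.5q = 2.35 + 5q → q* = 3.5231, p* = 19.9654.
Marginal revenue: MR = 25.25 − 3q. Set MR = MC: 25.25 − 3q = 2.35 + 5q → q_m = 2.8625.
Price p_m = 25.25 − 1.5·2.8625 = 20.9563; MC(q_m) = 2.35 + 5·2.8625 = 16.6625.
Competitive q* = 3.5231, so Δq = 0.6606; wedge = 20.9563 − 16.6625 = 4.2938.
The triangle = ½ × 0.6606 × 4.2938 = $1.42 thousand.

$1.42 thousand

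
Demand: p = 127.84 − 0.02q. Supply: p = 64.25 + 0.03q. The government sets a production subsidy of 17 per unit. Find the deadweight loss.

Competitive equilibrium: 127.84 − 0.02q = 64.25 + 0.03q → q* = 1271.8, p* = 102.404.
The subsidy lowers effective supply by 17: p = 47.25 + 0.03q.
New quantity: 127.84 − 0.02q = 47.25 + 0.03q → q' = 1611.8.
Overproduction Δq = 1611.8 − 1271.8 = 340; wedge = subsidy = 17.
The triangle = ½ × 340 × 17 = 2890.

2890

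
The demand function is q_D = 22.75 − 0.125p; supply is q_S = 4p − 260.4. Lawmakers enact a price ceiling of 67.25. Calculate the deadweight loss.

127.96

In inverse form: demand p = 182 − 8q, supply p = 65.1 + 0.25q.
Competitive equilibrium: 182 − 8q = 65.1 + 0.25q → q* = 14.1697, p* = 68.6424.
At the ceiling p = 67.25, quantity supplied = (67.25 − 65.1)/0.25 = 8.6.
Willingness to pay at q' = 8.6: 182 − 8·8.6 = 113.2.
Δq = 14.1697 − 8.6 = 5.5697; wedge = 113.2 − 67.25 = 45.95.
Deadweight loss = ½ × 5.5697 × 45.95 = 127.96.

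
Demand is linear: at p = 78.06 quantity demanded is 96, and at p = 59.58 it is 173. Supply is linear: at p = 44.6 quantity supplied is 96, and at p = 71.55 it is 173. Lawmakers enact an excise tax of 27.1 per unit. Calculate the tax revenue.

2893.73

Demand slope = (59.58 − 78.06)/(173 − 96) = −0.24, so p = 101.1 − 0.24q.
Supply slope = (71.55 − 44.6)/(173 − 96) = 0.35, so p = 11 + 0.35q.
Competitive equilibrium: 101.1 − 0.24q = 11 + 0.35q → q* = 152.7119, p* = 64.4492.
With the tax, the buyer price exceeds the seller price by 27.1: (101.1 − 0.24q) − (11 + 0.35q) = 27.1 → q' = 106.7797.
Tax revenue = 27.1 × 106.7797 = 2893.73.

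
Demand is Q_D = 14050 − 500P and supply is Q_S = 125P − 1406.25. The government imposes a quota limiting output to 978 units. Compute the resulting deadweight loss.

2499.245

In inverse form: demand P = 28.1 − 0.002Q, supply P = 11.25 + 0.008Q.
Competitive equilibrium: 28.1 − 0.002Q = 11.25 + 0.008Q → Q* = 1685, P* = 24.73.
At Q = 978: demand price = 28.1 − 0.002·978 = 26.144; supply price = 11.25 + 0.008·978 = 19.074.
ΔQ = 1685 − 978 = 707; wedge = 26.144 − 19.074 = 7.07.
Welfare loss = ½ × 707 × 7.07 = 2499.245.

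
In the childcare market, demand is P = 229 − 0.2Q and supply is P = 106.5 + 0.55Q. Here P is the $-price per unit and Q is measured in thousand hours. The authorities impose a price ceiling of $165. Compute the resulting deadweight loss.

Competitive equilibrium: 229 − 0.2Q = 106.5 + 0.55Q → Q* = 163.3333, P* = 196.3333.
At the ceiling P = 165, quantity supplied = (165 − 106.5)/0.55 = 106.3636.
Willingness to pay at Q' = 106.3636: 229 − 0.2·106.3636 = 207.7273.
ΔQ = 163.3333 − 106.3636 = 56.9697; wedge = 207.7273 − 165 = 42.7273.
DWL = ½ × 56.9697 × 42.7273 = $1217.08 thousand.

$1217.08 thousand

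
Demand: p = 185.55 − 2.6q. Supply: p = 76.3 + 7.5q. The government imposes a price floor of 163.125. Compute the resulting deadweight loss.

24.26

Competitive equilibrium: 185.55 − 2.6q = 76.3 + 7.5q → q* = 10.8168, p* = 157.4262.
At the floor p = 163.125, quantity demanded = (185.55 − 163.125)/2.6 = 8.625.
Sellers' marginal cost at q' = 8.625: 76.3 + 7.5·8.625 = 140.9875.
Δq = 10.8168 − 8.625 = 2.1918; wedge = 163.125 − 140.9875 = 22.1375.
Deadweight loss = ½ × 2.1918 × 22.1375 = 24.26.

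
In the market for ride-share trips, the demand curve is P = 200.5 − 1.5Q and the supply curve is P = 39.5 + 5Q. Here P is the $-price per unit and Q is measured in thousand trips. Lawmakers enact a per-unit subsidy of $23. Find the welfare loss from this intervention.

$40.69 thousand

Competitive equilibrium: 200.5 − 1.5Q = 39.5 + 5Q → Q* = 24.7692, P* = 163.3462.
The subsidy lowers effective supply by 23: P = 16.5 + 5Q.
New quantity: 200.5 − 1.5Q = 16.5 + 5Q → Q' = 28.3077.
Overproduction ΔQ = 28.3077 − 24.7692 = 3.5385; wedge = subsidy = 23.
Deadweight loss = ½ × 3.5385 × 23 = $40.69 thousand.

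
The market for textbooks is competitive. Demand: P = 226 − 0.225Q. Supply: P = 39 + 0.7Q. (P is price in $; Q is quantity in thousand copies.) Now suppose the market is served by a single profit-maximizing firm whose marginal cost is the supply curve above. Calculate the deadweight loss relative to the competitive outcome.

Competitive equilibrium: 226 − 0.225Q = 39 + 0.7Q → Q* = 202.1622, P* = 180.5135.
Marginal revenue: MR = 226 − 0.45Q. Set MR = MC: 226 − 0.45Q = 39 + 0.7Q → Q_m = 162.6087.
Price P_m = 226 − 0.225·162.6087 = 189.413; MC(Q_m) = 39 + 0.7·162.6087 = 152.8261.
Competitive Q* = 202.1622, so ΔQ = 39.5535; wedge = 189.413 − 152.8261 = 36.5869.
Deadweight loss = ½ × 39.5535 × 36.5869 = $723.57 thousand.

$723.57 thousand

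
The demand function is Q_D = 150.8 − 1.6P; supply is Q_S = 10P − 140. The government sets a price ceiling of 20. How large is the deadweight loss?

931.42

In inverse form: demand P = 94.25 − 0.625Q, supply P = 14 + 0.1Q.
Competitive equilibrium: 94.25 − 0.625Q = 14 + 0.1Q → Q* = 110.6897, P* = 25.069.
At the ceiling P = 20, quantity supplied = (20 − 14)/0.1 = 60.
Willingness to pay at Q' = 60: 94.25 − 0.625·60 = 56.75.
ΔQ = 110.6897 − 60 = 50.6897; wedge = 56.75 − 20 = 36.75.
Deadweight loss = ½ × 50.6897 × 36.75 = 931.42.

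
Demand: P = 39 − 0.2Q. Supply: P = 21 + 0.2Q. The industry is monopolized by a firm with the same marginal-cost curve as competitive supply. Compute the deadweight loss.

Competitive equilibrium: 39 − 0.2Q = 21 + 0.2Q → Q* = 45, P* = 30.
Marginal revenue: MR = 39 − 0.4Q. Set MR = MC: 39 − 0.4Q = 21 + 0.2Q → Q_m = 30.
Price P_m = 39 − 0.2·30 = 33; MC(Q_m) = 21 + 0.2·30 = 27.
Competitive Q* = 45, so ΔQ = 15; wedge = 33 − 27 = 6.
Welfare loss = ½ × 15 × 6 = 45.

45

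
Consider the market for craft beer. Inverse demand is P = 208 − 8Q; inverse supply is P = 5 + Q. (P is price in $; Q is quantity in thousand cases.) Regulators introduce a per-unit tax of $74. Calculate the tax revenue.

$1060.67 thousand

Competitive equilibrium: 208 − 8Q = 5 + Q → Q* = 22.55556, P* = 27.55556.
With the tax, the buyer price exceeds the seller price by 74: (208 − 8Q) − (5 + Q) = 74 → Q' = 14.33333.
Tax revenue = 74 × 14.33333 = $1060.67 thousand.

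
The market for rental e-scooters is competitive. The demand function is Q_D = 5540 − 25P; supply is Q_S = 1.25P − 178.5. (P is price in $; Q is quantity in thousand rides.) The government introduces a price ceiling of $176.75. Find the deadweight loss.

$1108.42 thousand

In inverse form: demand P = 221.6 − 0.04Q, supply P = 142.8 + 0.8Q.
Competitive equilibrium: 221.6 − 0.04Q = 142.8 + 0.8Q → Q* = 93.8095, P* = 217.8476.
At the ceiling P = 176.75, quantity supplied = (176.75 − 142.8)/0.8 = 42.4375.
Willingness to pay at Q' = 42.4375: 221.6 − 0.04·42.4375 = 219.9025.
ΔQ = 93.8095 − 42.4375 = 51.372; wedge = 219.9025 − 176.75 = 43.1525.
Welfare loss = ½ × 51.372 × 43.1525 = $1108.42 thousand.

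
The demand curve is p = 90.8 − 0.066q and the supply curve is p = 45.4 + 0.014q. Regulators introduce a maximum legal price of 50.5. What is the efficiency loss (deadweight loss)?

Competitive equilibrium: 90.8 − 0.066q = 45.4 + 0.014q → q* = 567.5, p* = 53.345.
At the ceiling p = 50.5, quantity supplied = (50.5 − 45.4)/0.014 = 364.2857.
Willingness to pay at q' = 364.2857: 90.8 − 0.066·364.2857 = 66.7571.
Δq = 567.5 − 364.2857 = 203.2143; wedge = 66.7571 − 50.5 = 16.2571.
Deadweight loss = ½ × 203.2143 × 16.2571 = 1651.84.

1651.84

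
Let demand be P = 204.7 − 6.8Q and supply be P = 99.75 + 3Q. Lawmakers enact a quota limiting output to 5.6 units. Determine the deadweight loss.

127.91

Competitive equilibrium: 204.7 − 6.8Q = 99.75 + 3Q → Q* = 10.7092, P* = 131.8776.
At Q = 5.6: demand price = 204.7 − 6.8·5.6 = 166.62; supply price = 99.75 + 3·5.6 = 116.55.
ΔQ = 10.7092 − 5.6 = 5.1092; wedge = 166.62 − 116.55 = 50.07.
Deadweight loss = ½ × 5.1092 × 50.07 = 127.91.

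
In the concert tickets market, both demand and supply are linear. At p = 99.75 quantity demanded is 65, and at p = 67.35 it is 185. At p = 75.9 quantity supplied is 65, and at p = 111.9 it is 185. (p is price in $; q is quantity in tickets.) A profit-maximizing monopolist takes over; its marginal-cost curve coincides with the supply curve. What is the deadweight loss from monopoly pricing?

$336.12

Demand slope = (67.35 − 99.75)/(185 − 65) = −0.27, so p = 117.3 − 0.27q.
Supply slope = (111.9 − 75.9)/(185 − 65) = 0.3, so p = 56.4 + 0.3q.
Competitive equilibrium: 117.3 − 0.27q = 56.4 + 0.3q → q* = 106.8421, p* = 88.4526.
Marginal revenue: MR = 117.3 − 0.54q. Set MR = MC: 117.3 − 0.54q = 56.4 + 0.3q → q_m = 72.5.
Price p_m = 117.3 − 0.27·72.5 = 97.725; MC(q_m) = 56.4 + 0.3·72.5 = 78.15.
Competitive q* = 106.8421, so Δq = 34.3421; wedge = 97.725 − 78.15 = 19.575.
DWL = ½ × 34.3421 × 19.575 = $336.12.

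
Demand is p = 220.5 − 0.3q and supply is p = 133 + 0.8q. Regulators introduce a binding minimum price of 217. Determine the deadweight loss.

Competitive equilibrium: 220.5 − 0.3q = 133 + 0.8q → q* = 79.5455, p* = 196.6364.
At the floor p = 217, quantity demanded = (220.5 − 217)/0.3 = 11.6667.
Sellers' marginal cost at q' = 11.6667: 133 + 0.8·11.6667 = 142.3334.
Δq = 79.5455 − 11.6667 = 67.8788; wedge = 217 − 142.3334 = 74.6666.
Deadweight loss = ½ × 67.8788 × 74.6666 = 2534.14.

2534.14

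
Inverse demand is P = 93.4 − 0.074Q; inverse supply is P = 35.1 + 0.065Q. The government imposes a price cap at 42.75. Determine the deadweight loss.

Competitive equilibrium: 93.4 − 0.074Q = 35.1 + 0.065Q → Q* = 419.4245, P* = 62.3626.
At the ceiling P = 42.75, quantity supplied = (42.75 − 35.1)/0.065 = 117.6923.
Willingness to pay at Q' = 117.6923: 93.4 − 0.074·117.6923 = 84.6908.
ΔQ = 419.4245 − 117.6923 = 301.7322; wedge = 84.6908 − 42.75 = 41.9408.
DWL = ½ × 301.7322 × 41.9408 = 6327.44.

6327.44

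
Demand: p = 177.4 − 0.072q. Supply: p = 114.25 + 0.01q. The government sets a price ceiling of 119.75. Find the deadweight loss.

1986.60

Competitive equilibrium: 177.4 − 0.072q = 114.25 + 0.01q → q* = 770.122, p* = 121.9512.
At the ceiling p = 119.75, quantity supplied = (119.75 − 114.25)/0.01 = 550.
Willingness to pay at q' = 550: 177.4 − 0.072·550 = 137.8.
Δq = 770.122 − 550 = 220.122; wedge = 137.8 − 119.75 = 18.05.
Deadweight loss = ½ × 220.122 × 18.05 = 1986.60.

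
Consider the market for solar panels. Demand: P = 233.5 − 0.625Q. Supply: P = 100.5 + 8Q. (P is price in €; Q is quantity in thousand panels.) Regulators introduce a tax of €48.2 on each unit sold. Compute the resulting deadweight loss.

Competitive equilibrium: 233.5 − 0.625Q = 100.5 + 8Q → Q* = 15.4203, P* = 223.8623.
With the tax, the buyer price exceeds the seller price by 48.2: (233.5 − 0.625Q) − (100.5 + 8Q) = 48.2 → Q' = 9.8319.
ΔQ = 15.4203 − 9.8319 = 5.5884; the wedge equals the tax, 48.2.
The triangle = ½ × 5.5884 × 48.2 = €134.68 thousand.

€134.68 thousand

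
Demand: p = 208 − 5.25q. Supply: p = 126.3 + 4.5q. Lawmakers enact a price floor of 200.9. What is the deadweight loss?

Competitive equilibrium: 208 − 5.25q = 126.3 + 4.5q → q* = 8.3795, p* = 164.0077.
At the floor p = 200.9, quantity demanded = (208 − 200.9)/5.25 = 1.3524.
Sellers' marginal cost at q' = 1.3524: 126.3 + 4.5·1.3524 = 132.3858.
Δq = 8.3795 − 1.3524 = 7.0271; wedge = 200.9 − 132.3858 = 68.5142.
Welfare loss = ½ × 7.0271 × 68.5142 = 240.73.

240.73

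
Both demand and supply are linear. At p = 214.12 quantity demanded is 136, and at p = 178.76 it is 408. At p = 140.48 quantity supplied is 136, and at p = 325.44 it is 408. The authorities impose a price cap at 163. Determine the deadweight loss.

Demand slope = (178.76 − 214.12)/(408 − 136) = −0.13, so p = 231.8 − 0.13q.
Supply slope = (325.44 − 140.48)/(408 − 136) = 0.68, so p = 48 + 0.68q.
Competitive equilibrium: 231.8 − 0.13q = 48 + 0.68q → q* = 226.9136, p* = 202.3012.
At the ceiling p = 163, quantity supplied = (163 − 48)/0.68 = 169.1176.
Willingness to pay at q' = 169.1176: 231.8 − 0.13·169.1176 = 209.8147.
Δq = 226.9136 − 169.1176 = 57.796; wedge = 209.8147 − 163 = 46.8147.
DWL = ½ × 57.796 × 46.8147 = 1352.85.

1352.85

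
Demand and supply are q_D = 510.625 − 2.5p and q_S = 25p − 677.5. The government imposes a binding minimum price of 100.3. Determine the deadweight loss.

In inverse form: demand p = 204.25 − 0.4q, supply p = 27.1 + 0.04q.
Competitive equilibrium: 204.25 − 0.4q = 27.1 + 0.04q → q* = 402.6136, p* = 43.2045.
At the floor p = 100.3, quantity demanded = (204.25 − 100.3)/0.4 = 259.875.
Sellers' marginal cost at q' = 259.875: 27.1 + 0.04·259.875 = 37.495.
Δq = 402.6136 − 259.875 = 142.7386; wedge = 100.3 − 37.495 = 62.805.
The triangle = ½ × 142.7386 × 62.805 = 4482.35.

4482.35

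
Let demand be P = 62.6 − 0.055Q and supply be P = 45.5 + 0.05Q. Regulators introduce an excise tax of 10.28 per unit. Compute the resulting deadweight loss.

Competitive equilibrium: 62.6 − 0.055Q = 45.5 + 0.05Q → Q* = 162.8571, P* = 53.6429.
With the tax, the buyer price exceeds the seller price by 10.28: (62.6 − 0.055Q) − (45.5 + 0.05Q) = 10.28 → Q' = 64.9524.
ΔQ = 162.8571 − 64.9524 = 97.9047; the wedge equals the tax, 10.28.
DWL = ½ × 97.9047 × 10.28 = 503.23.

503.23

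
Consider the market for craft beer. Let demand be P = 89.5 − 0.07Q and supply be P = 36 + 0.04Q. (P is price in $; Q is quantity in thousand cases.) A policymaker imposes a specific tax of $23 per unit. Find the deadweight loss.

$2404.55 thousand

Competitive equilibrium: 89.5 − 0.07Q = 36 + 0.04Q → Q* = 486.3636, P* = 55.4545.
With the tax, the buyer price exceeds the seller price by 23: (89.5 − 0.07Q) − (36 + 0.04Q) = 23 → Q' = 277.2727.
ΔQ = 486.3636 − 277.2727 = 209.0909; the wedge equals the tax, 23.
Welfare loss = ½ × 209.0909 × 23 = $2404.55 thousand.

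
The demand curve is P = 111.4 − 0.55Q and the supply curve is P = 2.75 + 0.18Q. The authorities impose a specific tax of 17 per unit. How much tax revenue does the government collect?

2134.32

Competitive equilibrium: 111.4 − 0.55Q = 2.75 + 0.18Q → Q* = 148.83562, P* = 29.54041.
With the tax, the buyer price exceeds the seller price by 17: (111.4 − 0.55Q) − (2.75 + 0.18Q) = 17 → Q' = 125.54795.
Tax revenue = 17 × 125.54795 = 2134.32.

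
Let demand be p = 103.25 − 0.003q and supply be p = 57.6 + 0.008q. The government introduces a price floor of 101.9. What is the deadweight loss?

Competitive equilibrium: 103.25 − 0.003q = 57.6 + 0.008q → q* = 4150, p* = 90.8.
At the floor p = 101.9, quantity demanded = (103.25 − 101.9)/0.003 = 450.
Sellers' marginal cost at q' = 450: 57.6 + 0.008·450 = 61.2.
Δq = 4150 − 450 = 3700; wedge = 101.9 − 61.2 = 40.7.
Deadweight loss = ½ × 3700 × 40.7 = 75295.

75295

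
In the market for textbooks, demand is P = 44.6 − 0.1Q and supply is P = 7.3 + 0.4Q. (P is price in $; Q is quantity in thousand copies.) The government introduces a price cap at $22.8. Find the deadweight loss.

$321.31 thousand

Competitive equilibrium: 44.6 − 0.1Q = 7.3 + 0.4Q → Q* = 74.6, P* = 37.14.
At the ceiling P = 22.8, quantity supplied = (22.8 − 7.3)/0.4 = 38.75.
Willingness to pay at Q' = 38.75: 44.6 − 0.1·38.75 = 40.725.
ΔQ = 74.6 − 38.75 = 35.85; wedge = 40.725 − 22.8 = 17.925.
Deadweight loss = ½ × 35.85 × 17.925 = $321.31 thousand.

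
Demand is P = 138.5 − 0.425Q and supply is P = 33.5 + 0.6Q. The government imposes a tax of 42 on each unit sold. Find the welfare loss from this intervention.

860.49

Competitive equilibrium: 138.5 − 0.425Q = 33.5 + 0.6Q → Q* = 102.439, P* = 94.9634.
With the tax, the buyer price exceeds the seller price by 42: (138.5 − 0.425Q) − (33.5 + 0.6Q) = 42 → Q' = 61.4634.
ΔQ = 102.439 − 61.4634 = 40.9756; the wedge equals the tax, 42.
Deadweight loss = ½ × 40.9756 × 42 = 860.49.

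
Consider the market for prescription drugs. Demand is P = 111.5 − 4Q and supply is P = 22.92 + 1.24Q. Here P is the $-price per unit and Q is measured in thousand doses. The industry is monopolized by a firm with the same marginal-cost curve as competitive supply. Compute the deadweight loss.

Competitive equilibrium: 111.5 − 4Q = 22.92 + 1.24Q → Q* = 16.9046, P* = 43.8817.
Marginal revenue: MR = 111.5 − 8Q. Set MR = MC: 111.5 − 8Q = 22.92 + 1.24Q → Q_m = 9.5866.
Price P_m = 111.5 − 4·9.5866 = 73.1536; MC(Q_m) = 22.92 + 1.24·9.5866 = 34.8074.
Competitive Q* = 16.9046, so ΔQ = 7.318; wedge = 73.1536 − 34.8074 = 38.3462.
DWL = ½ × 7.318 × 38.3462 = $140.31 thousand.

$140.31 thousand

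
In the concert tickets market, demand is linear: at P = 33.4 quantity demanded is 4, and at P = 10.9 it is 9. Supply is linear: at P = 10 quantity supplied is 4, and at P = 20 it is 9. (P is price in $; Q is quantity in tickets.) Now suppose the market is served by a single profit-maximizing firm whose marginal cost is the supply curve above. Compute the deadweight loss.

$31.42

Demand slope = (10.9 − 33.4)/(9 − 4) = −4.5, so P = 51.4 − 4.5Q.
Supply slope = (20 − 10)/(9 − 4) = 2, so P = 2 + 2Q.
Competitive equilibrium: 51.4 − 4.5Q = 2 + 2Q → Q* = 7.6, P* = 17.2.
Marginal revenue: MR = 51.4 − 9Q. Set MR = MC: 51.4 − 9Q = 2 + 2Q → Q_m = 4.4909.
Price P_m = 51.4 − 4.5·4.4909 = 31.191; MC(Q_m) = 2 + 2·4.4909 = 10.9818.
Competitive Q* = 7.6, so ΔQ = 3.1091; wedge = 31.191 − 10.9818 = 20.2092.
DWL = ½ × 3.1091 × 20.2092 = $31.42.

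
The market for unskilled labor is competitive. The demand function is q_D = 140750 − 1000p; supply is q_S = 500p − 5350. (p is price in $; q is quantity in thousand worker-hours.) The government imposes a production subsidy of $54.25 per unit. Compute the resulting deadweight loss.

$490510.42 thousand

In inverse form: demand p = 140.75 − 0.001q, supply p = 10.7 + 0.002q.
Competitive equilibrium: 140.75 − 0.001q = 10.7 + 0.002q → q* = 43350, p* = 97.4.
The subsidy lowers effective supply by 54.25: p = 0.002q − 43.55.
New quantity: 140.75 − 0.001q = 0.002q − 43.55 → q' = 61433.3333.
Overproduction Δq = 61433.3333 − 43350 = 18083.3333; wedge = subsidy = 54.25.
DWL = ½ × 18083.3333 × 54.25 = $490510.42 thousand.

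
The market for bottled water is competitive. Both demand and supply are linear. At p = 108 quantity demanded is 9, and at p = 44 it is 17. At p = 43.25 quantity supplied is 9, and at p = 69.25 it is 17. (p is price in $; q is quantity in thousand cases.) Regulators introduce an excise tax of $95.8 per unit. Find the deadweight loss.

$407.90 thousand

Demand slope = (44 − 108)/(17 − 9) = −8, so p = 180 − 8q.
Supply slope = (69.25 − 43.25)/(17 − 9) = 3.25, so p = 14 + 3.25q.
Competitive equilibrium: 180 − 8q = 14 + 3.25q → q* = 14.7556, p* = 61.9556.
With the tax, the buyer price exceeds the seller price by 95.8: (180 − 8q) − (14 + 3.25q) = 95.8 → q' = 6.24.
Δq = 14.7556 − 6.24 = 8.5156; the wedge equals the tax, 95.8.
DWL = ½ × 8.5156 × 95.8 = $407.90 thousand.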